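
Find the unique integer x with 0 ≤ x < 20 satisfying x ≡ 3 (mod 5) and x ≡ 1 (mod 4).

13

Write x = 3 + 5·k. Then 5·k ≡ 1 − 3 ≡ 2 (mod 4).
Need 5⁻¹ mod 4. Extended Euclid on (4, 1):
4 = 4*1 + 0
5⁻¹ ≡ 1 (mod 4), so k ≡ 1·2 ≡ 2 (mod 4).
x = 3 + 5·2 = 13.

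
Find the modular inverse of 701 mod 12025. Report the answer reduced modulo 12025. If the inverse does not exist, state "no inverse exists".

5901

gcd(12025, 701) by repeated division:
12025 = 17·701 + 108
701 = 6·108 + 53
108 = 2·53 + 2
53 = 26·2 + 1
2 = 2·1 + 0
Since gcd(701, 12025) = 1, back-substitute to write 1 as a combination:
1 = 53 − 26·2
1 = −26·108 + 53·53
1 = 53·701 − 344·108
1 = −344·12025 + 5901·701
So 701·5901 ≡ 1 (mod 12025).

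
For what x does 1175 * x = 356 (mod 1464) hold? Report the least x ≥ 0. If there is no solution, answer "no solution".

556

First find gcd(1175, 1464):
1464 = 1×1175 + 289
1175 = 4×289 + 19
289 = 15×19 + 4
19 = 4×4 + 3
4 = 1×3 + 1
3 = 3×1 + 0
gcd = 1, so a unique solution mod 1464 exists.
Back-substitute for the Bézout coefficients:
1 = 4 − 3
1 = −19 + 5·4
1 = 5·289 − 76·19
1 = −76·1175 + 309·289
1 = 309·1464 − 385·1175
So 1175·(-385) ≡ 1 (mod 1464), giving 1175⁻¹ ≡ 1079.
x ≡ 1175⁻¹·356 ≡ 1079·356 ≡ 556 (mod 1464).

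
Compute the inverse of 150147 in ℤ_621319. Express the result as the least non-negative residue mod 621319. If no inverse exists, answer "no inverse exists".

144398

Apply the Euclidean algorithm to 621319 and 150147:
621319 = 4×150147 + 20731
150147 = 7×20731 + 5030
20731 = 4×5030 + 611
5030 = 8×611 + 142
611 = 4×142 + 43
142 = 3×43 + 13
43 = 3×13 + 4
13 = 3×4 + 1
4 = 4×1 + 0
The gcd is 1. Working backward:
1 = 13 − 3·4
1 = −3·43 + 10·13
1 = 10·142 − 33·43
1 = −33·611 + 142·142
1 = 142·5030 − 1169·611
1 = −1169·20731 + 4818·5030
1 = 4818·150147 − 34895·20731
1 = −34895·621319 + 144398·150147
So 150147·144398 ≡ 1 (mod 621319).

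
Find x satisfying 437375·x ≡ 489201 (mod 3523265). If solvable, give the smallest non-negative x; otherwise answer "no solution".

gcd(437375, 3523265):
3523265 = 8·437375 + 24265
437375 = 18·24265 + 605
24265 = 40·605 + 65
605 = 9·65 + 20
65 = 3·20 + 5
20 = 4·5 + 0
gcd = 5, but 5 ∤ 489201, so the congruence has no solution.

no solution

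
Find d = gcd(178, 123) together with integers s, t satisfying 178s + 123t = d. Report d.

1

Apply Euclid's algorithm to 178 and 123:
178 = 1*123 + 55
123 = 2*55 + 13
55 = 4*13 + 3
13 = 4*3 + 1
3 = 3*1 + 0
gcd(178, 123) = 1.
Working backward:
1 = 13 − 4·3
1 = −4·55 + 17·13
1 = 17·123 − 38·55
1 = −38·178 + 55·123
So 1 = (-38)·178 + (55)·123.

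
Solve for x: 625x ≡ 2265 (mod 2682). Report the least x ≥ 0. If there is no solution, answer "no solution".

1527

First find gcd(625, 2682):
2682 = 4*625 + 182
625 = 3*182 + 79
182 = 2*79 + 24
79 = 3*24 + 7
24 = 3*7 + 3
7 = 2*3 + 1
3 = 3*1 + 0
gcd = 1, so a unique solution mod 2682 exists.
Back-substitute for the Bézout coefficients:
1 = 7 − 2·3
1 = −2·24 + 7·7
1 = 7·79 − 23·24
1 = −23·182 + 53·79
1 = 53·625 − 182·182
1 = −182·2682 + 781·625
So 625·(781) ≡ 1 (mod 2682), giving 625⁻¹ ≡ 781.
x ≡ 625⁻¹·2265 ≡ 781·2265 ≡ 1527 (mod 2682).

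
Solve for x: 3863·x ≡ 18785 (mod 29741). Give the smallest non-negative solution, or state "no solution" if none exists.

First find gcd(3863, 29741):
29741 = 7*3863 + 2700
3863 = 1*2700 + 1163
2700 = 2*1163 + 374
1163 = 3*374 + 41
374 = 9*41 + 5
41 = 8*5 + 1
5 = 5*1 + 0
gcd = 1, so a unique solution mod 29741 exists.
Back-substitute for the Bézout coefficients:
1 = 41 − 8·5
1 = −8·374 + 73·41
1 = 73·1163 − 227·374
1 = −227·2700 + 527·1163
1 = 527·3863 − 754·2700
1 = −754·29741 + 5805·3863
So 3863·(5805) ≡ 1 (mod 29741), giving 3863⁻¹ ≡ 5805.
x ≡ 3863⁻¹·18785 ≡ 5805·18785 ≡ 16419 (mod 29741).

16419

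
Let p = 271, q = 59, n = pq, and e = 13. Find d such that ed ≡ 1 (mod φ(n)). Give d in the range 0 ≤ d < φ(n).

φ(n) = (p−1)(q−1) = 270·58 = 15660.
Need d with 13·d ≡ 1 (mod 15660). Apply the extended Euclidean algorithm:
15660 = 1204·13 + 8
13 = 1·8 + 5
8 = 1·5 + 3
5 = 1·3 + 2
3 = 1·2 + 1
2 = 2·1 + 0
Back-substitute:
1 = 3 − 2
1 = −5 + 2·3
1 = 2·8 − 3·5
1 = −3·13 + 5·8
1 = 5·15660 − 6023·13
So 13·(-6023) ≡ 1 (mod 15660), hence d ≡ -6023 ≡ 9637 (mod 15660).

9637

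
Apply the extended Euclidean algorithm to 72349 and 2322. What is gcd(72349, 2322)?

1

Apply Euclid's algorithm to 72349 and 2322:
72349 = 31*2322 + 367
2322 = 6*367 + 120
367 = 3*120 + 7
120 = 17*7 + 1
7 = 7*1 + 0
gcd(72349, 2322) = 1.
Working backward:
1 = 120 − 17·7
1 = −17·367 + 52·120
1 = 52·2322 − 329·367
1 = −329·72349 + 10251·2322
So 1 = (-329)·72349 + (10251)·2322.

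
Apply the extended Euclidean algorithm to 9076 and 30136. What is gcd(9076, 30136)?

4

Euclidean algorithm:
30136 = 3×9076 + 2908
9076 = 3×2908 + 352
2908 = 8×352 + 92
352 = 3×92 + 76
92 = 1×76 + 16
76 = 4×16 + 12
16 = 1×12 + 4
12 = 3×4 + 0
gcd(9076, 30136) = 4.
Express as a combination:
4 = 16 − 12
4 = −76 + 5·16
4 = 5·92 − 6·76
4 = −6·352 + 23·92
4 = 23·2908 − 190·352
4 = −190·9076 + 593·2908
4 = 593·30136 − 1969·9076
So 4 = (593)·30136 + (-1969)·9076.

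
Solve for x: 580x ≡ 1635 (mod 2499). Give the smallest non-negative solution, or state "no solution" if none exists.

843

First find gcd(580, 2499):
2499 = 4×580 + 179
580 = 3×179 + 43
179 = 4×43 + 7
43 = 6×7 + 1
7 = 7×1 + 0
gcd = 1, so a unique solution mod 2499 exists.
Back-substitute for the Bézout coefficients:
1 = 43 − 6·7
1 = −6·179 + 25·43
1 = 25·580 − 81·179
1 = −81·2499 + 349·580
So 580·(349) ≡ 1 (mod 2499), giving 580⁻¹ ≡ 349.
x ≡ 580⁻¹·1635 ≡ 349·1635 ≡ 843 (mod 2499).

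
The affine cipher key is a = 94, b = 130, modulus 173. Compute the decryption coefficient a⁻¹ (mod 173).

Extended Euclidean algorithm:
173 = 1*94 + 79
94 = 1*79 + 15
79 = 5*15 + 4
15 = 3*4 + 3
4 = 1*3 + 1
3 = 3*1 + 0
gcd = 1, so the inverse exists. Back-substitute:
1 = 4 − 3
1 = −15 + 4·4
1 = 4·79 − 21·15
1 = −21·94 + 25·79
1 = 25·173 − 46·94
Hence 94⁻¹ ≡ -46 ≡ 127 (mod 173).

127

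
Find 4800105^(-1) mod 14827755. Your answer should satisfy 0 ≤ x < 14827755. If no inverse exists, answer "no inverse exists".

no inverse exists

Euclidean algorithm on 14827755, 4800105:
14827755 = 3×4800105 + 427440
4800105 = 11×427440 + 98265
427440 = 4×98265 + 34380
98265 = 2×34380 + 29505
34380 = 1×29505 + 4875
29505 = 6×4875 + 255
4875 = 19×255 + 30
255 = 8×30 + 15
30 = 2×15 + 0
The gcd is 15, not 1, hence no inverse exists.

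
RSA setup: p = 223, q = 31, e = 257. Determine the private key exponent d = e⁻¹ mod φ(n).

5753

φ(n) = (p−1)(q−1) = 222·30 = 6660.
Need d with 257·d ≡ 1 (mod 6660). Apply the extended Euclidean algorithm:
6660 = 25·257 + 235
257 = 1·235 + 22
235 = 10·22 + 15
22 = 1·15 + 7
15 = 2·7 + 1
7 = 7·1 + 0
Back-substitute:
1 = 15 − 2·7
1 = −2·22 + 3·15
1 = 3·235 − 32·22
1 = −32·257 + 35·235
1 = 35·6660 − 907·257
So 257·(-907) ≡ 1 (mod 6660), hence d ≡ -907 ≡ 5753 (mod 6660).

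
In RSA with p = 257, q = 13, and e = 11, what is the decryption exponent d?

1955

φ(n) = (p−1)(q−1) = 256·12 = 3072.
Need d with 11·d ≡ 1 (mod 3072). Apply the extended Euclidean algorithm:
3072 = 279×11 + 3
11 = 3×3 + 2
3 = 1×2 + 1
2 = 2×1 + 0
Back-substitute:
1 = 3 − 2
1 = −11 + 4·3
1 = 4·3072 − 1117·11
So 11·(-1117) ≡ 1 (mod 3072), hence d ≡ -1117 ≡ 1955 (mod 3072).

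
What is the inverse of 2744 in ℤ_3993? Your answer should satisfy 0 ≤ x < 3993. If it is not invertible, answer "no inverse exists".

Extended Euclidean algorithm:
3993 = 1·2744 + 1249
2744 = 2·1249 + 246
1249 = 5·246 + 19
246 = 12·19 + 18
19 = 1·18 + 1
18 = 18·1 + 0
The gcd is 1. Working backward:
1 = 19 − 18
1 = −246 + 13·19
1 = 13·1249 − 66·246
1 = −66·2744 + 145·1249
1 = 145·3993 − 211·2744
Hence 2744⁻¹ ≡ -211 ≡ 3782 (mod 3993).

3782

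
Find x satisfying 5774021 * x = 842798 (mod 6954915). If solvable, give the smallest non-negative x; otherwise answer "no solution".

323158

First find gcd(5774021, 6954915):
6954915 = 1*5774021 + 1180894
5774021 = 4*1180894 + 1050445
1180894 = 1*1050445 + 130449
1050445 = 8*130449 + 6853
130449 = 19*6853 + 242
6853 = 28*242 + 77
242 = 3*77 + 11
77 = 7*11 + 0
gcd = 11 and 11 | 842798, so solutions exist. Divide through by 11: 524911x ≡ 76618 (mod 632265).
Now find 524911⁻¹ mod 632265:
632265 = 1*524911 + 107354
524911 = 4*107354 + 95495
107354 = 1*95495 + 11859
95495 = 8*11859 + 623
11859 = 19*623 + 22
623 = 28*22 + 7
22 = 3*7 + 1
7 = 7*1 + 0
Back-substitute:
1 = 22 − 3·7
1 = −3·623 + 85·22
1 = 85·11859 − 1618·623
1 = −1618·95495 + 13029·11859
1 = 13029·107354 − 14647·95495
1 = −14647·524911 + 71617·107354
1 = 71617·632265 − 86264·524911
So 524911·(-86264) ≡ 1 (mod 632265), i.e. 524911⁻¹ ≡ 546001.
Then x ≡ 546001·76618 ≡ 323158 (mod 632265); the smallest non-negative solution is x = 323158.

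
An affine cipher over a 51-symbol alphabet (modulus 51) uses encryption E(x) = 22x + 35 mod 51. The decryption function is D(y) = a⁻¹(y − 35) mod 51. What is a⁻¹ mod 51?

Apply the Euclidean algorithm to 51 and 22:
51 = 2×22 + 7
22 = 3×7 + 1
7 = 7×1 + 0
gcd = 1, so the inverse exists. Back-substitute:
1 = 22 − 3·7
1 = −3·51 + 7·22
So 22·7 ≡ 1 (mod 51).

7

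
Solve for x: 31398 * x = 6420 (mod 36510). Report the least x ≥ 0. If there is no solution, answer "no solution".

First find gcd(31398, 36510):
36510 = 1×31398 + 5112
31398 = 6×5112 + 726
5112 = 7×726 + 30
726 = 24×30 + 6
30 = 5×6 + 0
gcd = 6 and 6 | 6420, so solutions exist. Divide through by 6: 5233x ≡ 1070 (mod 6085).
Now find 5233⁻¹ mod 6085:
6085 = 1*5233 + 852
5233 = 6*852 + 121
852 = 7*121 + 5
121 = 24*5 + 1
5 = 5*1 + 0
Back-substitute:
1 = 121 − 24·5
1 = −24·852 + 169·121
1 = 169·5233 − 1038·852
1 = −1038·6085 + 1207·5233
So 5233⁻¹ ≡ 1207 (mod 6085).
Then x ≡ 1207·1070 ≡ 1470 (mod 6085); the smallest non-negative solution is x = 1470.

1470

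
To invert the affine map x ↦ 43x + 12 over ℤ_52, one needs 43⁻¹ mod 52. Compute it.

Run Euclid on (52, 43):
52 = 1×43 + 9
43 = 4×9 + 7
9 = 1×7 + 2
7 = 3×2 + 1
2 = 2×1 + 0
Since gcd(43, 52) = 1, back-substitute to write 1 as a combination:
1 = 7 − 3·2
1 = −3·9 + 4·7
1 = 4·43 − 19·9
1 = −19·52 + 23·43
So 43·23 ≡ 1 (mod 52).

23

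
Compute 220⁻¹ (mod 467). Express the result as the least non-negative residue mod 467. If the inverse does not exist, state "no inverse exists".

Extended Euclidean algorithm:
467 = 2×220 + 27
220 = 8×27 + 4
27 = 6×4 + 3
4 = 1×3 + 1
3 = 3×1 + 0
The gcd is 1. Working backward:
1 = 4 − 3
1 = −27 + 7·4
1 = 7·220 − 57·27
1 = −57·467 + 121·220
So 220·121 ≡ 1 (mod 467).

121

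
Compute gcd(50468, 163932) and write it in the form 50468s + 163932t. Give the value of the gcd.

Repeated division:
163932 = 3*50468 + 12528
50468 = 4*12528 + 356
12528 = 35*356 + 68
356 = 5*68 + 16
68 = 4*16 + 4
16 = 4*4 + 0
gcd(50468, 163932) = 4.
Working backward:
4 = 68 − 4·16
4 = −4·356 + 21·68
4 = 21·12528 − 739·356
4 = −739·50468 + 2977·12528
4 = 2977·163932 − 9670·50468
So 4 = (2977)·163932 + (-9670)·50468.

4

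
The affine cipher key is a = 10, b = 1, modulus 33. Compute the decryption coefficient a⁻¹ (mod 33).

Run Euclid on (33, 10):
33 = 3*10 + 3
10 = 3*3 + 1
3 = 3*1 + 0
gcd = 1, so the inverse exists. Back-substitute:
1 = 10 − 3·3
1 = −3·33 + 10·10
So 10·10 ≡ 1 (mod 33).

10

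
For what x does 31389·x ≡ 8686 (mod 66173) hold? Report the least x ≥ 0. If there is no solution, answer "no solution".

First find gcd(31389, 66173):
66173 = 2*31389 + 3395
31389 = 9*3395 + 834
3395 = 4*834 + 59
834 = 14*59 + 8
59 = 7*8 + 3
8 = 2*3 + 2
3 = 1*2 + 1
2 = 2*1 + 0
gcd = 1, so a unique solution mod 66173 exists.
Back-substitute for the Bézout coefficients:
1 = 3 − 2
1 = −8 + 3·3
1 = 3·59 − 22·8
1 = −22·834 + 311·59
1 = 311·3395 − 1266·834
1 = −1266·31389 + 11705·3395
1 = 11705·66173 − 24676·31389
So 31389·(-24676) ≡ 1 (mod 66173), giving 31389⁻¹ ≡ 41497.
x ≡ 31389⁻¹·8686 ≡ 41497·8686 ≡ 64784 (mod 66173).

64784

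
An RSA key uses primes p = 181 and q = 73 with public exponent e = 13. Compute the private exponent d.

φ(n) = (p−1)(q−1) = 180·72 = 12960.
Need d with 13·d ≡ 1 (mod 12960). Apply the extended Euclidean algorithm:
12960 = 996·13 + 12
13 = 1·12 + 1
12 = 12·1 + 0
Back-substitute:
1 = 13 − 12
1 = −12960 + 997·13
So 13·997 ≡ 1 (mod 12960), hence d = 997.

997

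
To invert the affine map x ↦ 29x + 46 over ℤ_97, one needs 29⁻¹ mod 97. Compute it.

gcd(97, 29) by repeated division:
97 = 3*29 + 10
29 = 2*10 + 9
10 = 1*9 + 1
9 = 9*1 + 0
Since gcd(29, 97) = 1, back-substitute to write 1 as a combination:
1 = 10 − 9
1 = −29 + 3·10
1 = 3·97 − 10·29
Thus 29·(-10) ≡ 1 (mod 97); reducing, -10 mod 97 = 87.

87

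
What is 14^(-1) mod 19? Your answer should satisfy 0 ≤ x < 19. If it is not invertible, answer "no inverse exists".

15

gcd(19, 14) by repeated division:
19 = 1*14 + 5
14 = 2*5 + 4
5 = 1*4 + 1
4 = 4*1 + 0
Since gcd(14, 19) = 1, back-substitute to write 1 as a combination:
1 = 5 − 4
1 = −14 + 3·5
1 = 3·19 − 4·14
Thus 14·(-4) ≡ 1 (mod 19); reducing, -4 mod 19 = 15.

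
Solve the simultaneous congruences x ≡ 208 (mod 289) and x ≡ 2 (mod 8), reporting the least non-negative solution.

786

Write x = 208 + 289·k. Then 289·k ≡ 2 − 208 ≡ 2 (mod 8).
Need 289⁻¹ mod 8. Extended Euclid on (8, 1):
8 = 8×1 + 0
289⁻¹ ≡ 1 (mod 8), so k ≡ 1·2 ≡ 2 (mod 8).
x = 208 + 289·2 = 786.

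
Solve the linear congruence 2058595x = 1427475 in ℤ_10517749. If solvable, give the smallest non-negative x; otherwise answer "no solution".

no solution

gcd(2058595, 10517749):
10517749 = 5×2058595 + 224774
2058595 = 9×224774 + 35629
224774 = 6×35629 + 11000
35629 = 3×11000 + 2629
11000 = 4×2629 + 484
2629 = 5×484 + 209
484 = 2×209 + 66
209 = 3×66 + 11
66 = 6×11 + 0
gcd = 11, but 11 ∤ 1427475, so the congruence has no solution.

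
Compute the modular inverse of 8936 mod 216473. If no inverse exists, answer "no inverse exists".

Apply the Euclidean algorithm to 216473 and 8936:
216473 = 24*8936 + 2009
8936 = 4*2009 + 900
2009 = 2*900 + 209
900 = 4*209 + 64
209 = 3*64 + 17
64 = 3*17 + 13
17 = 1*13 + 4
13 = 3*4 + 1
4 = 4*1 + 0
The gcd is 1. Working backward:
1 = 13 − 3·4
1 = −3·17 + 4·13
1 = 4·64 − 15·17
1 = −15·209 + 49·64
1 = 49·900 − 211·209
1 = −211·2009 + 471·900
1 = 471·8936 − 2095·2009
1 = −2095·216473 + 50751·8936
So 8936·50751 ≡ 1 (mod 216473).

50751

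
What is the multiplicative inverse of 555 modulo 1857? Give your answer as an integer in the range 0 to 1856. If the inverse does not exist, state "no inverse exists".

no inverse exists

Compute gcd(555, 1857):
1857 = 3·555 + 192
555 = 2·192 + 171
192 = 1·171 + 21
171 = 8·21 + 3
21 = 7·3 + 0
Since gcd = 3 > 1, 555 is not a unit mod 1857.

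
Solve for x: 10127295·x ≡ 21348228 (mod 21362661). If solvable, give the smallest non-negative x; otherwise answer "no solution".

gcd(10127295, 21362661):
21362661 = 2*10127295 + 1108071
10127295 = 9*1108071 + 154656
1108071 = 7*154656 + 25479
154656 = 6*25479 + 1782
25479 = 14*1782 + 531
1782 = 3*531 + 189
531 = 2*189 + 153
189 = 1*153 + 36
153 = 4*36 + 9
36 = 4*9 + 0
gcd = 9, but 9 ∤ 21348228, so the congruence has no solution.

no solution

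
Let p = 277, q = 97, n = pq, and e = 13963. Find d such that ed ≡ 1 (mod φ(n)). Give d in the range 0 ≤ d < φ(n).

23587

φ(n) = (p−1)(q−1) = 276·96 = 26496.
Need d with 13963·d ≡ 1 (mod 26496). Apply the extended Euclidean algorithm:
26496 = 1×13963 + 12533
13963 = 1×12533 + 1430
12533 = 8×1430 + 1093
1430 = 1×1093 + 337
1093 = 3×337 + 82
337 = 4×82 + 9
82 = 9×9 + 1
9 = 9×1 + 0
Back-substitute:
1 = 82 − 9·9
1 = −9·337 + 37·82
1 = 37·1093 − 120·337
1 = −120·1430 + 157·1093
1 = 157·12533 − 1376·1430
1 = −1376·13963 + 1533·12533
1 = 1533·26496 − 2909·13963
So 13963·(-2909) ≡ 1 (mod 26496), hence d ≡ -2909 ≡ 23587 (mod 26496).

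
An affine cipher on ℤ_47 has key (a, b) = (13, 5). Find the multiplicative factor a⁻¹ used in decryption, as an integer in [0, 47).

29

gcd(47, 13) by repeated division:
47 = 3*13 + 8
13 = 1*8 + 5
8 = 1*5 + 3
5 = 1*3 + 2
3 = 1*2 + 1
2 = 2*1 + 0
Since gcd(13, 47) = 1, back-substitute to write 1 as a combination:
1 = 3 − 2
1 = −5 + 2·3
1 = 2·8 − 3·5
1 = −3·13 + 5·8
1 = 5·47 − 18·13
Thus 13·(-18) ≡ 1 (mod 47); reducing, -18 mod 47 = 29.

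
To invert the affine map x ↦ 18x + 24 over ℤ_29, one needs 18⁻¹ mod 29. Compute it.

21

gcd(29, 18) by repeated division:
29 = 1·18 + 11
18 = 1·11 + 7
11 = 1·7 + 4
7 = 1·4 + 3
4 = 1·3 + 1
3 = 3·1 + 0
Since gcd(18, 29) = 1, back-substitute to write 1 as a combination:
1 = 4 − 3
1 = −7 + 2·4
1 = 2·11 − 3·7
1 = −3·18 + 5·11
1 = 5·29 − 8·18
Hence 18⁻¹ ≡ -8 ≡ 21 (mod 29).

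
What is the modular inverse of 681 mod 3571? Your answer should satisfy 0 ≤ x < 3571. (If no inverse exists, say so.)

Run Euclid on (3571, 681):
3571 = 5*681 + 166
681 = 4*166 + 17
166 = 9*17 + 13
17 = 1*13 + 4
13 = 3*4 + 1
4 = 4*1 + 0
gcd = 1, so the inverse exists. Back-substitute:
1 = 13 − 3·4
1 = −3·17 + 4·13
1 = 4·166 − 39·17
1 = −39·681 + 160·166
1 = 160·3571 − 839·681
So 681·(-839) ≡ 1 (mod 3571), and -839 ≡ 2732 (mod 3571).

2732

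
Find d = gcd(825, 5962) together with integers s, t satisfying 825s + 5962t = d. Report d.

Euclidean algorithm:
5962 = 7·825 + 187
825 = 4·187 + 77
187 = 2·77 + 33
77 = 2·33 + 11
33 = 3·11 + 0
gcd(825, 5962) = 11.
Working backward:
11 = 77 − 2·33
11 = −2·187 + 5·77
11 = 5·825 − 22·187
11 = −22·5962 + 159·825
So 11 = (-22)·5962 + (159)·825.

11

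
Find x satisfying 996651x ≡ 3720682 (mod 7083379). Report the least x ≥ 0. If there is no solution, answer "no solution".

First find gcd(996651, 7083379):
7083379 = 7*996651 + 106822
996651 = 9*106822 + 35253
106822 = 3*35253 + 1063
35253 = 33*1063 + 174
1063 = 6*174 + 19
174 = 9*19 + 3
19 = 6*3 + 1
3 = 3*1 + 0
gcd = 1, so a unique solution mod 7083379 exists.
Back-substitute for the Bézout coefficients:
1 = 19 − 6·3
1 = −6·174 + 55·19
1 = 55·1063 − 336·174
1 = −336·35253 + 11143·1063
1 = 11143·106822 − 33765·35253
1 = −33765·996651 + 315028·106822
1 = 315028·7083379 − 2238961·996651
So 996651·(-2238961) ≡ 1 (mod 7083379), giving 996651⁻¹ ≡ 4844418.
x ≡ 996651⁻¹·3720682 ≡ 4844418·3720682 ≡ 2648580 (mod 7083379).

2648580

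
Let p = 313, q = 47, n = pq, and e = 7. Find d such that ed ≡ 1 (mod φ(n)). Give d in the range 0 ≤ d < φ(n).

6151

φ(n) = (p−1)(q−1) = 312·46 = 14352.
Need d with 7·d ≡ 1 (mod 14352). Apply the extended Euclidean algorithm:
14352 = 2050*7 + 2
7 = 3*2 + 1
2 = 2*1 + 0
Back-substitute:
1 = 7 − 3·2
1 = −3·14352 + 6151·7
So 7·6151 ≡ 1 (mod 14352), hence d = 6151.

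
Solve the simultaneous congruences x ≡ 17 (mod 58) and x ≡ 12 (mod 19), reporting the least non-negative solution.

829

Write x = 17 + 58·k. Then 58·k ≡ 12 − 17 ≡ 14 (mod 19).
Need 58⁻¹ mod 19. Extended Euclid on (19, 1):
19 = 19*1 + 0
58⁻¹ ≡ 1 (mod 19), so k ≡ 1·14 ≡ 14 (mod 19).
x = 17 + 58·14 = 829.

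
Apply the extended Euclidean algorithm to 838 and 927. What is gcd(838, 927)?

1

Apply Euclid's algorithm to 927 and 838:
927 = 1*838 + 89
838 = 9*89 + 37
89 = 2*37 + 15
37 = 2*15 + 7
15 = 2*7 + 1
7 = 7*1 + 0
gcd(838, 927) = 1.
Express as a combination:
1 = 15 − 2·7
1 = −2·37 + 5·15
1 = 5·89 − 12·37
1 = −12·838 + 113·89
1 = 113·927 − 125·838
So 1 = (113)·927 + (-125)·838.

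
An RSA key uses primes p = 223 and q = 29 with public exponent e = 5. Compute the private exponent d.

φ(n) = (p−1)(q−1) = 222·28 = 6216.
Need d with 5·d ≡ 1 (mod 6216). Apply the extended Euclidean algorithm:
6216 = 1243*5 + 1
5 = 5*1 + 0
Back-substitute:
1 = 6216 − 1243·5
So 5·(-1243) ≡ 1 (mod 6216), hence d ≡ -1243 ≡ 4973 (mod 6216).

4973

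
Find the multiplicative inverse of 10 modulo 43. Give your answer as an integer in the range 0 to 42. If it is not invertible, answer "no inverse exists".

gcd(43, 10) by repeated division:
43 = 4*10 + 3
10 = 3*3 + 1
3 = 3*1 + 0
The gcd is 1. Working backward:
1 = 10 − 3·3
1 = −3·43 + 13·10
So 10·13 ≡ 1 (mod 43).

13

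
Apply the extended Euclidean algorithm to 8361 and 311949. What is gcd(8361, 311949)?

Repeated division:
311949 = 37*8361 + 2592
8361 = 3*2592 + 585
2592 = 4*585 + 252
585 = 2*252 + 81
252 = 3*81 + 9
81 = 9*9 + 0
gcd(8361, 311949) = 9.
Back-substituting:
9 = 252 − 3·81
9 = −3·585 + 7·252
9 = 7·2592 − 31·585
9 = −31·8361 + 100·2592
9 = 100·311949 − 3731·8361
So 9 = (100)·311949 + (-3731)·8361.

9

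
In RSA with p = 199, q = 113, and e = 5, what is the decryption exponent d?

φ(n) = (p−1)(q−1) = 198·112 = 22176.
Need d with 5·d ≡ 1 (mod 22176). Apply the extended Euclidean algorithm:
22176 = 4435*5 + 1
5 = 5*1 + 0
Back-substitute:
1 = 22176 − 4435·5
So 5·(-4435) ≡ 1 (mod 22176), hence d ≡ -4435 ≡ 17741 (mod 22176).

17741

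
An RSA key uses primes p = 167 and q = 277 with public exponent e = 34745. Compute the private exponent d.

φ(n) = (p−1)(q−1) = 166·276 = 45816.
Need d with 34745·d ≡ 1 (mod 45816). Apply the extended Euclidean algorithm:
45816 = 1×34745 + 11071
34745 = 3×11071 + 1532
11071 = 7×1532 + 347
1532 = 4×347 + 144
347 = 2×144 + 59
144 = 2×59 + 26
59 = 2×26 + 7
26 = 3×7 + 5
7 = 1×5 + 2
5 = 2×2 + 1
2 = 2×1 + 0
Back-substitute:
1 = 5 − 2·2
1 = −2·7 + 3·5
1 = 3·26 − 11·7
1 = −11·59 + 25·26
1 = 25·144 − 61·59
1 = −61·347 + 147·144
1 = 147·1532 − 649·347
1 = −649·11071 + 4690·1532
1 = 4690·34745 − 14719·11071
1 = −14719·45816 + 19409·34745
So 34745·19409 ≡ 1 (mod 45816), hence d = 19409.

19409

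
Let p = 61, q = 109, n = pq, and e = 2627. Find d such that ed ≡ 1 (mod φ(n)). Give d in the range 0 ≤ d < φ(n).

6443

φ(n) = (p−1)(q−1) = 60·108 = 6480.
Need d with 2627·d ≡ 1 (mod 6480). Apply the extended Euclidean algorithm:
6480 = 2·2627 + 1226
2627 = 2·1226 + 175
1226 = 7·175 + 1
175 = 175·1 + 0
Back-substitute:
1 = 1226 − 7·175
1 = −7·2627 + 15·1226
1 = 15·6480 − 37·2627
So 2627·(-37) ≡ 1 (mod 6480), hence d ≡ -37 ≡ 6443 (mod 6480).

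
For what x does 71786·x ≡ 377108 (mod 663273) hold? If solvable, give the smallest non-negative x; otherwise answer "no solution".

no solution

gcd(71786, 663273):
663273 = 9·71786 + 17199
71786 = 4·17199 + 2990
17199 = 5·2990 + 2249
2990 = 1·2249 + 741
2249 = 3·741 + 26
741 = 28·26 + 13
26 = 2·13 + 0
gcd = 13, but 13 ∤ 377108, so the congruence has no solution.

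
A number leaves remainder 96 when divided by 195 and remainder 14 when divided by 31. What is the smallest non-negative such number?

3021

Write x = 96 + 195·k. Then 195·k ≡ 14 − 96 ≡ 11 (mod 31).
Need 195⁻¹ mod 31. Extended Euclid on (31, 9):
31 = 3*9 + 4
9 = 2*4 + 1
4 = 4*1 + 0
Back-substitute:
1 = 9 − 2·4
1 = −2·31 + 7·9
195⁻¹ ≡ 7 (mod 31), so k ≡ 7·11 ≡ 15 (mod 31).
x = 96 + 195·15 = 3021.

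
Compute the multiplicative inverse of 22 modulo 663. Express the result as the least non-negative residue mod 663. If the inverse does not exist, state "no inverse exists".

211

gcd(663, 22) by repeated division:
663 = 30×22 + 3
22 = 7×3 + 1
3 = 3×1 + 0
gcd = 1, so the inverse exists. Back-substitute:
1 = 22 − 7·3
1 = −7·663 + 211·22
So 22·211 ≡ 1 (mod 663).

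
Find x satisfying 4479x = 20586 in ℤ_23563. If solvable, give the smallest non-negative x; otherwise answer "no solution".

8748

First find gcd(4479, 23563):
23563 = 5*4479 + 1168
4479 = 3*1168 + 975
1168 = 1*975 + 193
975 = 5*193 + 10
193 = 19*10 + 3
10 = 3*3 + 1
3 = 3*1 + 0
gcd = 1, so a unique solution mod 23563 exists.
Back-substitute for the Bézout coefficients:
1 = 10 − 3·3
1 = −3·193 + 58·10
1 = 58·975 − 293·193
1 = −293·1168 + 351·975
1 = 351·4479 − 1346·1168
1 = −1346·23563 + 7081·4479
So 4479·(7081) ≡ 1 (mod 23563), giving 4479⁻¹ ≡ 7081.
x ≡ 4479⁻¹·20586 ≡ 7081·20586 ≡ 8748 (mod 23563).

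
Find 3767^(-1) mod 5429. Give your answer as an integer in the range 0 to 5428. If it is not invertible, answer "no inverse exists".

3603

Extended Euclidean algorithm:
5429 = 1*3767 + 1662
3767 = 2*1662 + 443
1662 = 3*443 + 333
443 = 1*333 + 110
333 = 3*110 + 3
110 = 36*3 + 2
3 = 1*2 + 1
2 = 2*1 + 0
Since gcd(3767, 5429) = 1, back-substitute to write 1 as a combination:
1 = 3 − 2
1 = −110 + 37·3
1 = 37·333 − 112·110
1 = −112·443 + 149·333
1 = 149·1662 − 559·443
1 = −559·3767 + 1267·1662
1 = 1267·5429 − 1826·3767
So 3767·(-1826) ≡ 1 (mod 5429), and -1826 ≡ 3603 (mod 5429).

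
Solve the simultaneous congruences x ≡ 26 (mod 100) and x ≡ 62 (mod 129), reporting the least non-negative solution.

Write x = 26 + 100·k. Then 100·k ≡ 62 − 26 ≡ 36 (mod 129).
Need 100⁻¹ mod 129. Extended Euclid on (129, 100):
129 = 1*100 + 29
100 = 3*29 + 13
29 = 2*13 + 3
13 = 4*3 + 1
3 = 3*1 + 0
Back-substitute:
1 = 13 − 4·3
1 = −4·29 + 9·13
1 = 9·100 − 31·29
1 = −31·129 + 40·100
100⁻¹ ≡ 40 (mod 129), so k ≡ 40·36 ≡ 21 (mod 129).
x = 26 + 100·21 = 2126.

2126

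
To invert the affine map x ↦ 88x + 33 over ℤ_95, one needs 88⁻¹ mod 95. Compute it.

27

Extended Euclidean algorithm:
95 = 1×88 + 7
88 = 12×7 + 4
7 = 1×4 + 3
4 = 1×3 + 1
3 = 3×1 + 0
Since gcd(88, 95) = 1, back-substitute to write 1 as a combination:
1 = 4 − 3
1 = −7 + 2·4
1 = 2·88 − 25·7
1 = −25·95 + 27·88
So 88·27 ≡ 1 (mod 95).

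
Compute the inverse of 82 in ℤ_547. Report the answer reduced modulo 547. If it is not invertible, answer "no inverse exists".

Run Euclid on (547, 82):
547 = 6·82 + 55
82 = 1·55 + 27
55 = 2·27 + 1
27 = 27·1 + 0
gcd = 1, so the inverse exists. Back-substitute:
1 = 55 − 2·27
1 = −2·82 + 3·55
1 = 3·547 − 20·82
So 82·(-20) ≡ 1 (mod 547), and -20 ≡ 527 (mod 547).

527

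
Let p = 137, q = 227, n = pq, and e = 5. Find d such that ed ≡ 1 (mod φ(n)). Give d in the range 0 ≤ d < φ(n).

φ(n) = (p−1)(q−1) = 136·226 = 30736.
Need d with 5·d ≡ 1 (mod 30736). Apply the extended Euclidean algorithm:
30736 = 6147×5 + 1
5 = 5×1 + 0
Back-substitute:
1 = 30736 − 6147·5
So 5·(-6147) ≡ 1 (mod 30736), hence d ≡ -6147 ≡ 24589 (mod 30736).

24589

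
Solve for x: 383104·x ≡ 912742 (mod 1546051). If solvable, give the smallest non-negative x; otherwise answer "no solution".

First find gcd(383104, 1546051):
1546051 = 4·383104 + 13635
383104 = 28·13635 + 1324
13635 = 10·1324 + 395
1324 = 3·395 + 139
395 = 2·139 + 117
139 = 1·117 + 22
117 = 5·22 + 7
22 = 3·7 + 1
7 = 7·1 + 0
gcd = 1, so a unique solution mod 1546051 exists.
Back-substitute for the Bézout coefficients:
1 = 22 − 3·7
1 = −3·117 + 16·22
1 = 16·139 − 19·117
1 = −19·395 + 54·139
1 = 54·1324 − 181·395
1 = −181·13635 + 1864·1324
1 = 1864·383104 − 52373·13635
1 = −52373·1546051 + 211356·383104
So 383104·(211356) ≡ 1 (mod 1546051), giving 383104⁻¹ ≡ 211356.
x ≡ 383104⁻¹·912742 ≡ 211356·912742 ≡ 346474 (mod 1546051).

346474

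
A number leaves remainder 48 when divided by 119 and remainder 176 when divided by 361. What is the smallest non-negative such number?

31583

Write x = 48 + 119·k. Then 119·k ≡ 176 − 48 ≡ 128 (mod 361).
Need 119⁻¹ mod 361. Extended Euclid on (361, 119):
361 = 3×119 + 4
119 = 29×4 + 3
4 = 1×3 + 1
3 = 3×1 + 0
Back-substitute:
1 = 4 − 3
1 = −119 + 30·4
1 = 30·361 − 91·119
119⁻¹ ≡ 270 (mod 361), so k ≡ 270·128 ≡ 265 (mod 361).
x = 48 + 119·265 = 31583.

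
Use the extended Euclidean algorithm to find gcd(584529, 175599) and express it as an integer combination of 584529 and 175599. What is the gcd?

3

Apply Euclid's algorithm to 584529 and 175599:
584529 = 3·175599 + 57732
175599 = 3·57732 + 2403
57732 = 24·2403 + 60
2403 = 40·60 + 3
60 = 20·3 + 0
gcd(584529, 175599) = 3.
Back-substituting:
3 = 2403 − 40·60
3 = −40·57732 + 961·2403
3 = 961·175599 − 2923·57732
3 = −2923·584529 + 9730·175599
So 3 = (-2923)·584529 + (9730)·175599.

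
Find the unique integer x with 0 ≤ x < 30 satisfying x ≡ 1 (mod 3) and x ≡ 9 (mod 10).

Write x = 1 + 3·k. Then 3·k ≡ 9 − 1 ≡ 8 (mod 10).
Need 3⁻¹ mod 10. Extended Euclid on (10, 3):
10 = 3×3 + 1
3 = 3×1 + 0
Back-substitute:
1 = 10 − 3·3
3⁻¹ ≡ 7 (mod 10), so k ≡ 7·8 ≡ 6 (mod 10).
x = 1 + 3·6 = 19.

19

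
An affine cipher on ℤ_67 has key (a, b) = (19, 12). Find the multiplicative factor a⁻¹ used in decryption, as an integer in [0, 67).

60

gcd(67, 19) by repeated division:
67 = 3*19 + 10
19 = 1*10 + 9
10 = 1*9 + 1
9 = 9*1 + 0
Since gcd(19, 67) = 1, back-substitute to write 1 as a combination:
1 = 10 − 9
1 = −19 + 2·10
1 = 2·67 − 7·19
Thus 19·(-7) ≡ 1 (mod 67); reducing, -7 mod 67 = 60.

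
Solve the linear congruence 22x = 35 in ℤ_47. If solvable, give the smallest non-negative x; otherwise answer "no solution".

First find gcd(22, 47):
47 = 2·22 + 3
22 = 7·3 + 1
3 = 3·1 + 0
gcd = 1, so a unique solution mod 47 exists.
Back-substitute for the Bézout coefficients:
1 = 22 − 7·3
1 = −7·47 + 15·22
So 22·(15) ≡ 1 (mod 47), giving 22⁻¹ ≡ 15.
x ≡ 22⁻¹·35 ≡ 15·35 ≡ 8 (mod 47).

8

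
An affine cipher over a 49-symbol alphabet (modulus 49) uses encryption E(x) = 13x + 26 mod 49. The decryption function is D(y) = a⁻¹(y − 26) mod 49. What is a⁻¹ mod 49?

Run Euclid on (49, 13):
49 = 3·13 + 10
13 = 1·10 + 3
10 = 3·3 + 1
3 = 3·1 + 0
gcd = 1, so the inverse exists. Back-substitute:
1 = 10 − 3·3
1 = −3·13 + 4·10
1 = 4·49 − 15·13
So 13·(-15) ≡ 1 (mod 49), and -15 ≡ 34 (mod 49).

34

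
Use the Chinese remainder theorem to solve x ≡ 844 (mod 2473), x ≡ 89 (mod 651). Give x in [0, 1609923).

Write x = 844 + 2473·k. Then 2473·k ≡ 89 − 844 ≡ 547 (mod 651).
Need 2473⁻¹ mod 651. Extended Euclid on (651, 520):
651 = 1*520 + 131
520 = 3*131 + 127
131 = 1*127 + 4
127 = 31*4 + 3
4 = 1*3 + 1
3 = 3*1 + 0
Back-substitute:
1 = 4 − 3
1 = −127 + 32·4
1 = 32·131 − 33·127
1 = −33·520 + 131·131
1 = 131·651 − 164·520
2473⁻¹ ≡ 487 (mod 651), so k ≡ 487·547 ≡ 130 (mod 651).
x = 844 + 2473·130 = 322334.

322334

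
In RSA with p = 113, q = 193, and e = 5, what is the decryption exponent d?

φ(n) = (p−1)(q−1) = 112·192 = 21504.
Need d with 5·d ≡ 1 (mod 21504). Apply the extended Euclidean algorithm:
21504 = 4300*5 + 4
5 = 1*4 + 1
4 = 4*1 + 0
Back-substitute:
1 = 5 − 4
1 = −21504 + 4301·5
So 5·4301 ≡ 1 (mod 21504), hence d = 4301.

4301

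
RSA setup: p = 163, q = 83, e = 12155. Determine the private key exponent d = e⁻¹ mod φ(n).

φ(n) = (p−1)(q−1) = 162·82 = 13284.
Need d with 12155·d ≡ 1 (mod 13284). Apply the extended Euclidean algorithm:
13284 = 1*12155 + 1129
12155 = 10*1129 + 865
1129 = 1*865 + 264
865 = 3*264 + 73
264 = 3*73 + 45
73 = 1*45 + 28
45 = 1*28 + 17
28 = 1*17 + 11
17 = 1*11 + 6
11 = 1*6 + 5
6 = 1*5 + 1
5 = 5*1 + 0
Back-substitute:
1 = 6 − 5
1 = −11 + 2·6
1 = 2·17 − 3·11
1 = −3·28 + 5·17
1 = 5·45 − 8·28
1 = −8·73 + 13·45
1 = 13·264 − 47·73
1 = −47·865 + 154·264
1 = 154·1129 − 201·865
1 = −201·12155 + 2164·1129
1 = 2164·13284 − 2365·12155
So 12155·(-2365) ≡ 1 (mod 13284), hence d ≡ -2365 ≡ 10919 (mod 13284).

10919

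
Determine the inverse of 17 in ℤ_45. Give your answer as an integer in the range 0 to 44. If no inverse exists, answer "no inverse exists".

8

gcd(45, 17) by repeated division:
45 = 2*17 + 11
17 = 1*11 + 6
11 = 1*6 + 5
6 = 1*5 + 1
5 = 5*1 + 0
Since gcd(17, 45) = 1, back-substitute to write 1 as a combination:
1 = 6 − 5
1 = −11 + 2·6
1 = 2·17 − 3·11
1 = −3·45 + 8·17
So 17·8 ≡ 1 (mod 45).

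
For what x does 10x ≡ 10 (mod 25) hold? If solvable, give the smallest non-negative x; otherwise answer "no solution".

First find gcd(10, 25):
25 = 2*10 + 5
10 = 2*5 + 0
gcd = 5 and 5 | 10, so solutions exist. Divide through by 5: 2x ≡ 2 (mod 5).
Now find 2⁻¹ mod 5:
5 = 2*2 + 1
2 = 2*1 + 0
Back-substitute:
1 = 5 − 2·2
So 2·(-2) ≡ 1 (mod 5), i.e. 2⁻¹ ≡ 3.
Then x ≡ 3·2 ≡ 1 (mod 5); the smallest non-negative solution is x = 1.

1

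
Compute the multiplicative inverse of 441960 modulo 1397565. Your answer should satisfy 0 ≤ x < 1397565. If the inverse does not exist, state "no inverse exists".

Compute gcd(441960, 1397565):
1397565 = 3*441960 + 71685
441960 = 6*71685 + 11850
71685 = 6*11850 + 585
11850 = 20*585 + 150
585 = 3*150 + 135
150 = 1*135 + 15
135 = 9*15 + 0
The gcd is 15, not 1, hence no inverse exists.

no inverse exists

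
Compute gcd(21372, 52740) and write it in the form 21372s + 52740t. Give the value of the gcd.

Euclidean algorithm:
52740 = 2·21372 + 9996
21372 = 2·9996 + 1380
9996 = 7·1380 + 336
1380 = 4·336 + 36
336 = 9·36 + 12
36 = 3·12 + 0
gcd(21372, 52740) = 12.
Back-substituting:
12 = 336 − 9·36
12 = −9·1380 + 37·336
12 = 37·9996 − 268·1380
12 = −268·21372 + 573·9996
12 = 573·52740 − 1414·21372
So 12 = (573)·52740 + (-1414)·21372.

12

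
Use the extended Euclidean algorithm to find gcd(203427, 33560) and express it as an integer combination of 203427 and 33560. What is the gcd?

1

Apply Euclid's algorithm to 203427 and 33560:
203427 = 6·33560 + 2067
33560 = 16·2067 + 488
2067 = 4·488 + 115
488 = 4·115 + 28
115 = 4·28 + 3
28 = 9·3 + 1
3 = 3·1 + 0
gcd(203427, 33560) = 1.
Back-substituting:
1 = 28 − 9·3
1 = −9·115 + 37·28
1 = 37·488 − 157·115
1 = −157·2067 + 665·488
1 = 665·33560 − 10797·2067
1 = −10797·203427 + 65447·33560
So 1 = (-10797)·203427 + (65447)·33560.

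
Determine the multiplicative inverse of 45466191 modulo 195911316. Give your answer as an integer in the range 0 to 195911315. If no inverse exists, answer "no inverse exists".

no inverse exists

Euclidean algorithm on 195911316, 45466191:
195911316 = 4×45466191 + 14046552
45466191 = 3×14046552 + 3326535
14046552 = 4×3326535 + 740412
3326535 = 4×740412 + 364887
740412 = 2×364887 + 10638
364887 = 34×10638 + 3195
10638 = 3×3195 + 1053
3195 = 3×1053 + 36
1053 = 29×36 + 9
36 = 4×9 + 0
Since gcd = 9 > 1, 45466191 is not a unit mod 195911316.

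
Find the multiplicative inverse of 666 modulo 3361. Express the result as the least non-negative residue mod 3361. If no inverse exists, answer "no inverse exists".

gcd(3361, 666) by repeated division:
3361 = 5*666 + 31
666 = 21*31 + 15
31 = 2*15 + 1
15 = 15*1 + 0
The gcd is 1. Working backward:
1 = 31 − 2·15
1 = −2·666 + 43·31
1 = 43·3361 − 217·666
Thus 666·(-217) ≡ 1 (mod 3361); reducing, -217 mod 3361 = 3144.

3144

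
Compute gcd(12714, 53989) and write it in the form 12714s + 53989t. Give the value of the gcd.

Apply Euclid's algorithm to 53989 and 12714:
53989 = 4×12714 + 3133
12714 = 4×3133 + 182
3133 = 17×182 + 39
182 = 4×39 + 26
39 = 1×26 + 13
26 = 2×13 + 0
gcd(12714, 53989) = 13.
Express as a combination:
13 = 39 − 26
13 = −182 + 5·39
13 = 5·3133 − 86·182
13 = −86·12714 + 349·3133
13 = 349·53989 − 1482·12714
So 13 = (349)·53989 + (-1482)·12714.

13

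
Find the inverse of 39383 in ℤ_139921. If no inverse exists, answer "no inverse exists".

4775

gcd(139921, 39383) by repeated division:
139921 = 3*39383 + 21772
39383 = 1*21772 + 17611
21772 = 1*17611 + 4161
17611 = 4*4161 + 967
4161 = 4*967 + 293
967 = 3*293 + 88
293 = 3*88 + 29
88 = 3*29 + 1
29 = 29*1 + 0
gcd = 1, so the inverse exists. Back-substitute:
1 = 88 − 3·29
1 = −3·293 + 10·88
1 = 10·967 − 33·293
1 = −33·4161 + 142·967
1 = 142·17611 − 601·4161
1 = −601·21772 + 743·17611
1 = 743·39383 − 1344·21772
1 = −1344·139921 + 4775·39383
So 39383·4775 ≡ 1 (mod 139921).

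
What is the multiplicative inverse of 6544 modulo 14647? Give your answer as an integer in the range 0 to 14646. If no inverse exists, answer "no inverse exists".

Extended Euclidean algorithm:
14647 = 2·6544 + 1559
6544 = 4·1559 + 308
1559 = 5·308 + 19
308 = 16·19 + 4
19 = 4·4 + 3
4 = 1·3 + 1
3 = 3·1 + 0
Since gcd(6544, 14647) = 1, back-substitute to write 1 as a combination:
1 = 4 − 3
1 = −19 + 5·4
1 = 5·308 − 81·19
1 = −81·1559 + 410·308
1 = 410·6544 − 1721·1559
1 = −1721·14647 + 3852·6544
So 6544·3852 ≡ 1 (mod 14647).

3852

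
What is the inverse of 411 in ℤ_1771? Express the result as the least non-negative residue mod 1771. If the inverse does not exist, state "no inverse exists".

gcd(1771, 411) by repeated division:
1771 = 4×411 + 127
411 = 3×127 + 30
127 = 4×30 + 7
30 = 4×7 + 2
7 = 3×2 + 1
2 = 2×1 + 0
Since gcd(411, 1771) = 1, back-substitute to write 1 as a combination:
1 = 7 − 3·2
1 = −3·30 + 13·7
1 = 13·127 − 55·30
1 = −55·411 + 178·127
1 = 178·1771 − 767·411
Hence 411⁻¹ ≡ -767 ≡ 1004 (mod 1771).

1004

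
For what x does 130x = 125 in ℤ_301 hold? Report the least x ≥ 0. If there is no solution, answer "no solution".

First find gcd(130, 301):
301 = 2·130 + 41
130 = 3·41 + 7
41 = 5·7 + 6
7 = 1·6 + 1
6 = 6·1 + 0
gcd = 1, so a unique solution mod 301 exists.
Back-substitute for the Bézout coefficients:
1 = 7 − 6
1 = −41 + 6·7
1 = 6·130 − 19·41
1 = −19·301 + 44·130
So 130·(44) ≡ 1 (mod 301), giving 130⁻¹ ≡ 44.
x ≡ 130⁻¹·125 ≡ 44·125 ≡ 82 (mod 301).

82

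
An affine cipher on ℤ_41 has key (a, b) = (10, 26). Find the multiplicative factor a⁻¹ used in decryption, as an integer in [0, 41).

gcd(41, 10) by repeated division:
41 = 4*10 + 1
10 = 10*1 + 0
Since gcd(10, 41) = 1, back-substitute to write 1 as a combination:
1 = 41 − 4·10
Hence 10⁻¹ ≡ -4 ≡ 37 (mod 41).

37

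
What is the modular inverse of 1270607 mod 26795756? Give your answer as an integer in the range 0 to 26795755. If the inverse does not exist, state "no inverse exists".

Compute gcd(1270607, 26795756):
26795756 = 21*1270607 + 113009
1270607 = 11*113009 + 27508
113009 = 4*27508 + 2977
27508 = 9*2977 + 715
2977 = 4*715 + 117
715 = 6*117 + 13
117 = 9*13 + 0
gcd(1270607, 26795756) = 13 ≠ 1, so 1270607 has no multiplicative inverse modulo 26795756.

no inverse exists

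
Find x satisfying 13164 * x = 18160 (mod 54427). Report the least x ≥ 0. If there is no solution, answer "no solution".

First find gcd(13164, 54427):
54427 = 4×13164 + 1771
13164 = 7×1771 + 767
1771 = 2×767 + 237
767 = 3×237 + 56
237 = 4×56 + 13
56 = 4×13 + 4
13 = 3×4 + 1
4 = 4×1 + 0
gcd = 1, so a unique solution mod 54427 exists.
Back-substitute for the Bézout coefficients:
1 = 13 − 3·4
1 = −3·56 + 13·13
1 = 13·237 − 55·56
1 = −55·767 + 178·237
1 = 178·1771 − 411·767
1 = −411·13164 + 3055·1771
1 = 3055·54427 − 12631·13164
So 13164·(-12631) ≡ 1 (mod 54427), giving 13164⁻¹ ≡ 41796.
x ≡ 13164⁻¹·18160 ≡ 41796·18160 ≡ 30845 (mod 54427).

30845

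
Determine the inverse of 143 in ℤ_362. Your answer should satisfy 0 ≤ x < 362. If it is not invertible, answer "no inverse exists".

Run Euclid on (362, 143):
362 = 2*143 + 76
143 = 1*76 + 67
76 = 1*67 + 9
67 = 7*9 + 4
9 = 2*4 + 1
4 = 4*1 + 0
gcd = 1, so the inverse exists. Back-substitute:
1 = 9 − 2·4
1 = −2·67 + 15·9
1 = 15·76 − 17·67
1 = −17·143 + 32·76
1 = 32·362 − 81·143
So 143·(-81) ≡ 1 (mod 362), and -81 ≡ 281 (mod 362).

281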